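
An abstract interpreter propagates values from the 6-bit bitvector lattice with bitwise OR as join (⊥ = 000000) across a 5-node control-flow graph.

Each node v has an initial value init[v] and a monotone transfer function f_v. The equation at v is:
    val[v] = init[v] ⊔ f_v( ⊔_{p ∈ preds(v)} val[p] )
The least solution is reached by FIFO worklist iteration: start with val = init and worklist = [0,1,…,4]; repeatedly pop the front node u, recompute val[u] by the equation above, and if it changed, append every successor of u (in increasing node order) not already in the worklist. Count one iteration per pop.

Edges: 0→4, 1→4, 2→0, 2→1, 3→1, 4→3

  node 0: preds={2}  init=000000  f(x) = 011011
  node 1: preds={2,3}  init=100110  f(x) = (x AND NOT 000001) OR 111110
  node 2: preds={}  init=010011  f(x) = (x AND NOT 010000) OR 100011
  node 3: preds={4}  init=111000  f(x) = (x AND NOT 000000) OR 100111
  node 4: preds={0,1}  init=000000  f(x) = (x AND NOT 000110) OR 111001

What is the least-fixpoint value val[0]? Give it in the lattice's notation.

011011

Iteration log — 8 steps:
  step 1. node 0  ⊔preds=010011  new=011011  old=000000  +wl: 
  step 2. node 1  ⊔preds=111011  new=111110  old=100110  +wl: 
  step 3. node 2  ⊔preds=000000  new=110011  old=010011  +wl: 0,1
  step 4. node 3  ⊔preds=000000  new=111111  old=111000  +wl: 
  step 5. node 4  ⊔preds=111111  new=111001  old=000000  +wl: 3
  step 6. node 0  ⊔preds=110011  new=011011  stable
  step 7. node 1  ⊔preds=111111  new=111110  stable
  step 8. node 3  ⊔preds=111001  new=111111  stable

Least fixpoint reached:
  node 0: 011011
  node 1: 111110
  node 2: 110011
  node 3: 111111
  node 4: 111001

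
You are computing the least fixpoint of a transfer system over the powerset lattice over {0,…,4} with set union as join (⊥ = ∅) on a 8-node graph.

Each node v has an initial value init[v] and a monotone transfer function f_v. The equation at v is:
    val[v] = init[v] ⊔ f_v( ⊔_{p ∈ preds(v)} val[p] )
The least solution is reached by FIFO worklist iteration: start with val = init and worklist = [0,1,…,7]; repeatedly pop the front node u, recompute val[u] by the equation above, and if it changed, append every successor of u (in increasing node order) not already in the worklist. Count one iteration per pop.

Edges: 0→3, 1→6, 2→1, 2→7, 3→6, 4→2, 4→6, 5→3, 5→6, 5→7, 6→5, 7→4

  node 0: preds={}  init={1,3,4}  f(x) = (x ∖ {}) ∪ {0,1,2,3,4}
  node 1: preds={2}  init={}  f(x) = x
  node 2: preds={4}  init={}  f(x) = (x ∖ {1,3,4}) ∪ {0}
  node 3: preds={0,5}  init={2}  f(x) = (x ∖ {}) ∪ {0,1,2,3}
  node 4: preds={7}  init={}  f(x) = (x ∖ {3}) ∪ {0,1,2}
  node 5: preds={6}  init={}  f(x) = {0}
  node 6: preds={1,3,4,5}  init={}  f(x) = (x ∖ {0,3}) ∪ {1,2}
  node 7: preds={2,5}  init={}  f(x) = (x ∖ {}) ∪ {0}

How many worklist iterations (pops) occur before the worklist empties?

Iteration log — 18 steps:
  step 1. node 0  ⊔preds={}  new={0,1,2,3,4}  old={1,3,4}  +wl: 
  step 2. node 1  ⊔preds={}  new={}  stable
  step 3. node 2  ⊔preds={}  new={0}  old={}  +wl: 1
  step 4. node 3  ⊔preds={0,1,2,3,4}  new={0,1,2,3,4}  old={2}  +wl: 
  step 5. node 4  ⊔preds={}  new={0,1,2}  old={}  +wl: 2
  step 6. node 5  ⊔preds={}  new={0}  old={}  +wl: 3
  step 7. node 6  ⊔preds={0,1,2,3,4}  new={1,2,4}  old={}  +wl: 5
  step 8. node 7  ⊔preds={0}  new={0}  old={}  +wl: 4
  step 9. node 1  ⊔preds={0}  new={0}  old={}  +wl: 6
  step 10. node 2  ⊔preds={0,1,2}  new={0,2}  old={0}  +wl: 1,7
  step 11. node 3  ⊔preds={0,1,2,3,4}  new={0,1,2,3,4}  stable
  step 12. node 5  ⊔preds={1,2,4}  new={0}  stable
  step 13. node 4  ⊔preds={0}  new={0,1,2}  stable
  step 14. node 6  ⊔preds={0,1,2,3,4}  new={1,2,4}  stable
  step 15. node 1  ⊔preds={0,2}  new={0,2}  old={0}  +wl: 6
  step 16. node 7  ⊔preds={0,2}  new={0,2}  old={0}  +wl: 4
  step 17. node 6  ⊔preds={0,1,2,3,4}  new={1,2,4}  stable
  step 18. node 4  ⊔preds={0,2}  new={0,1,2}  stable

Least fixpoint reached:
  node 0: {0,1,2,3,4}
  node 1: {0,2}
  node 2: {0,2}
  node 3: {0,1,2,3,4}
  node 4: {0,1,2}
  node 5: {0}
  node 6: {1,2,4}
  node 7: {0,2}

18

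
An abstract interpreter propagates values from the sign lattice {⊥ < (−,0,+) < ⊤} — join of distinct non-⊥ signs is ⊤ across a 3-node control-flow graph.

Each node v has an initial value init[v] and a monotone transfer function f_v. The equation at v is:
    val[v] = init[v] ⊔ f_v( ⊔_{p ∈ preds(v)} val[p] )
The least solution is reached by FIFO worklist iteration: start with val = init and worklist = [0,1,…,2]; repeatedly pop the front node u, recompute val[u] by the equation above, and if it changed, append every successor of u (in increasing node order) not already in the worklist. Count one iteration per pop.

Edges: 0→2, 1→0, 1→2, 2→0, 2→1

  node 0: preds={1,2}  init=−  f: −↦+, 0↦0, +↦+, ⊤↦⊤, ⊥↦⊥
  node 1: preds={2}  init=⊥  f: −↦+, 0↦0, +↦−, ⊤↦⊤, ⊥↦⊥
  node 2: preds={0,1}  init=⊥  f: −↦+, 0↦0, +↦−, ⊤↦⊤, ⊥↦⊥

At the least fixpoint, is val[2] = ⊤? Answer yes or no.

Iteration log — 10 steps:
  step 1. node 0  ⊔preds=⊥  new=−  stable
  step 2. node 1  ⊔preds=⊥  new=⊥  stable
  step 3. node 2  ⊔preds=−  new=+  old=⊥  +wl: 0,1
  step 4. node 0  ⊔preds=+  new=⊤  old=−  +wl: 2
  step 5. node 1  ⊔preds=+  new=−  old=⊥  +wl: 0
  step 6. node 2  ⊔preds=⊤  new=⊤  old=+  +wl: 1
  step 7. node 0  ⊔preds=⊤  new=⊤  stable
  step 8. node 1  ⊔preds=⊤  new=⊤  old=−  +wl: 0,2
  step 9. node 0  ⊔preds=⊤  new=⊤  stable
  step 10. node 2  ⊔preds=⊤  new=⊤  stable

Least fixpoint reached:
  node 0: ⊤
  node 1: ⊤
  node 2: ⊤

yes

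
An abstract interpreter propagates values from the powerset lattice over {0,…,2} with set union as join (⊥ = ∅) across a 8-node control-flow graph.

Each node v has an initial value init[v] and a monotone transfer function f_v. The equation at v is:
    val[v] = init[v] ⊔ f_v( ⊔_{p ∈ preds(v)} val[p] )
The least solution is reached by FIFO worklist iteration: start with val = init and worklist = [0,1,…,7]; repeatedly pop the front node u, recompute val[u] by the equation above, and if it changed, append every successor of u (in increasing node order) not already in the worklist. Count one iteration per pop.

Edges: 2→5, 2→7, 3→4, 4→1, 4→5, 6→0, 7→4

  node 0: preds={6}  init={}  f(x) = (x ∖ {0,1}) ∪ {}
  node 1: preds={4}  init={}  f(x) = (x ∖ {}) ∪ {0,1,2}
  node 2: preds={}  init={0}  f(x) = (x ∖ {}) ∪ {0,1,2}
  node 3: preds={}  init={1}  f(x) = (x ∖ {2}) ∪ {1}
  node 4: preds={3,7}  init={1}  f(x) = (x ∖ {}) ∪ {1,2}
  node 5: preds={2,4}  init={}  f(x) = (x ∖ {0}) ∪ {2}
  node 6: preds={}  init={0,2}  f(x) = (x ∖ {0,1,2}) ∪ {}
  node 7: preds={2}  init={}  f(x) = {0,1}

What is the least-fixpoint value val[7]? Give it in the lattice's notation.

Trace (12 dequeues):
  [1] u=0 | in {0,2} | out {2} | prev {} | push {}
  [2] u=1 | in {1} | out {0,1,2} | prev {} | push {}
  [3] u=2 | in {} | out {0,1,2} | prev {0} | push {}
  [4] u=3 | in {} | out {1} | ==
  [5] u=4 | in {1} | out {1,2} | prev {1} | push {1}
  [6] u=5 | in {0,1,2} | out {1,2} | prev {} | push {}
  [7] u=6 | in {} | out {0,2} | ==
  [8] u=7 | in {0,1,2} | out {0,1} | prev {} | push {4}
  [9] u=1 | in {1,2} | out {0,1,2} | ==
  [10] u=4 | in {0,1} | out {0,1,2} | prev {1,2} | push {1,5}
  [11] u=1 | in {0,1,2} | out {0,1,2} | ==
  [12] u=5 | in {0,1,2} | out {1,2} | ==

Converged values:
  [0] {2}
  [1] {0,1,2}
  [2] {0,1,2}
  [3] {1}
  [4] {0,1,2}
  [5] {1,2}
  [6] {0,2}
  [7] {0,1}

{0,1}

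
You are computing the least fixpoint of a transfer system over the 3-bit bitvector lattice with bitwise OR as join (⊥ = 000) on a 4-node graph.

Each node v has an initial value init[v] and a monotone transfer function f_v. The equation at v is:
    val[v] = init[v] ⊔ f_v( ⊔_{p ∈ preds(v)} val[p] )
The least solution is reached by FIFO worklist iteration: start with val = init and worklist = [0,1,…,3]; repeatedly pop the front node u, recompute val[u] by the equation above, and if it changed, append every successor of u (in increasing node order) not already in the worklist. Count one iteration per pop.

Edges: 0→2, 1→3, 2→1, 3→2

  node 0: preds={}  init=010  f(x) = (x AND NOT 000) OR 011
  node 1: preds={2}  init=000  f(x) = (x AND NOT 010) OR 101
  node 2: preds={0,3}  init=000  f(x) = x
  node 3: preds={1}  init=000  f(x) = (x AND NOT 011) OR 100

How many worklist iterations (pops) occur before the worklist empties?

Worklist (7 pops):
  #1 pop 0: in=000 → 011 (was 010); enqueue []
  #2 pop 1: in=000 → 101 (was 000); enqueue []
  #3 pop 2: in=011 → 011 (was 000); enqueue [1]
  #4 pop 3: in=101 → 100 (was 000); enqueue [2]
  #5 pop 1: in=011 → 101 (no change)
  #6 pop 2: in=111 → 111 (was 011); enqueue [1]
  #7 pop 1: in=111 → 101 (no change)

Fixpoint:
  val[0] = 011
  val[1] = 101
  val[2] = 111
  val[3] = 100

7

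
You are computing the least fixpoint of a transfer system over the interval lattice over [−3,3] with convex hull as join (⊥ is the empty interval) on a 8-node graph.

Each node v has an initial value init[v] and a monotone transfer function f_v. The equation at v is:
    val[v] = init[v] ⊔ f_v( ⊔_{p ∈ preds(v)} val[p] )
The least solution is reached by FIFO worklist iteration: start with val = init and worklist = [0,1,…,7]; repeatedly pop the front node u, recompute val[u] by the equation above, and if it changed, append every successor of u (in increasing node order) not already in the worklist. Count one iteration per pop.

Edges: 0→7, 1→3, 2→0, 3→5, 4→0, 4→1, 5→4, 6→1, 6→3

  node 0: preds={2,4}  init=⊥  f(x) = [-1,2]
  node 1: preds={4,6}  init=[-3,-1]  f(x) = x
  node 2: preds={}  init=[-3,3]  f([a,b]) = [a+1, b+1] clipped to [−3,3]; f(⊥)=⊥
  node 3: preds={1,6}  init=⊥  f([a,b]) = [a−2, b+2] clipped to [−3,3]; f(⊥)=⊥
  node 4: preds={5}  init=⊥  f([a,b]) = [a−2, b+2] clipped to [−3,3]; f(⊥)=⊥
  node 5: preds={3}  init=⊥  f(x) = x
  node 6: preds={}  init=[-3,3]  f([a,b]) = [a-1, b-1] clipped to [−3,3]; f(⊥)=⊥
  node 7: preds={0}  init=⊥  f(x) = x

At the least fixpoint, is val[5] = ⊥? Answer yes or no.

Iteration log — 11 steps:
  step 1. node 0  ⊔preds=[-3,3]  new=[-1,2]  old=⊥  +wl: 
  step 2. node 1  ⊔preds=[-3,3]  new=[-3,3]  old=[-3,-1]  +wl: 
  step 3. node 2  ⊔preds=⊥  new=[-3,3]  stable
  step 4. node 3  ⊔preds=[-3,3]  new=[-3,3]  old=⊥  +wl: 
  step 5. node 4  ⊔preds=⊥  new=⊥  stable
  step 6. node 5  ⊔preds=[-3,3]  new=[-3,3]  old=⊥  +wl: 4
  step 7. node 6  ⊔preds=⊥  new=[-3,3]  stable
  step 8. node 7  ⊔preds=[-1,2]  new=[-1,2]  old=⊥  +wl: 
  step 9. node 4  ⊔preds=[-3,3]  new=[-3,3]  old=⊥  +wl: 0,1
  step 10. node 0  ⊔preds=[-3,3]  new=[-1,2]  stable
  step 11. node 1  ⊔preds=[-3,3]  new=[-3,3]  stable

Least fixpoint reached:
  node 0: [-1,2]
  node 1: [-3,3]
  node 2: [-3,3]
  node 3: [-3,3]
  node 4: [-3,3]
  node 5: [-3,3]
  node 6: [-3,3]
  node 7: [-1,2]

no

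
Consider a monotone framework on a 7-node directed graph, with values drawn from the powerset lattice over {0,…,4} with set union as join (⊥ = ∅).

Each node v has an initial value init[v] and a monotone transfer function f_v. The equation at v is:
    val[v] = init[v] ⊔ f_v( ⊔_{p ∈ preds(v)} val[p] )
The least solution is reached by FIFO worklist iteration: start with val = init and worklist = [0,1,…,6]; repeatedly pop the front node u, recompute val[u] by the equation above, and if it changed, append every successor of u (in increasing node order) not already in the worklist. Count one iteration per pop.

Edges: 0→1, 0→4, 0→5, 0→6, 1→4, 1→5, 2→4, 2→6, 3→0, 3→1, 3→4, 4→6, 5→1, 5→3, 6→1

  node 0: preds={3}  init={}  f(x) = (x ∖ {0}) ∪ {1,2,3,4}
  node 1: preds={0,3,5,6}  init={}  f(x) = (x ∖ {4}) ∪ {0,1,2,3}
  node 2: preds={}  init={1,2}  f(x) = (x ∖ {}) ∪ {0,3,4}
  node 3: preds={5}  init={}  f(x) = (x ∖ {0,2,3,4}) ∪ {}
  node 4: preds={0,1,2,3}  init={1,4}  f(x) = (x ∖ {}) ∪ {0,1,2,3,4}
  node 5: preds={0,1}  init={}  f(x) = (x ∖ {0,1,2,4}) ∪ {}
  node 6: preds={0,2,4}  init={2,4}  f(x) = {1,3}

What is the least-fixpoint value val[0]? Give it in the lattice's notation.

{1,2,3,4}

Trace (9 dequeues):
  [1] u=0 | in {} | out {1,2,3,4} | prev {} | push {}
  [2] u=1 | in {1,2,3,4} | out {0,1,2,3} | prev {} | push {}
  [3] u=2 | in {} | out {0,1,2,3,4} | prev {1,2} | push {}
  [4] u=3 | in {} | out {} | ==
  [5] u=4 | in {0,1,2,3,4} | out {0,1,2,3,4} | prev {1,4} | push {}
  [6] u=5 | in {0,1,2,3,4} | out {3} | prev {} | push {1,3}
  [7] u=6 | in {0,1,2,3,4} | out {1,2,3,4} | prev {2,4} | push {}
  [8] u=1 | in {1,2,3,4} | out {0,1,2,3} | ==
  [9] u=3 | in {3} | out {} | ==

Converged values:
  [0] {1,2,3,4}
  [1] {0,1,2,3}
  [2] {0,1,2,3,4}
  [3] {}
  [4] {0,1,2,3,4}
  [5] {3}
  [6] {1,2,3,4}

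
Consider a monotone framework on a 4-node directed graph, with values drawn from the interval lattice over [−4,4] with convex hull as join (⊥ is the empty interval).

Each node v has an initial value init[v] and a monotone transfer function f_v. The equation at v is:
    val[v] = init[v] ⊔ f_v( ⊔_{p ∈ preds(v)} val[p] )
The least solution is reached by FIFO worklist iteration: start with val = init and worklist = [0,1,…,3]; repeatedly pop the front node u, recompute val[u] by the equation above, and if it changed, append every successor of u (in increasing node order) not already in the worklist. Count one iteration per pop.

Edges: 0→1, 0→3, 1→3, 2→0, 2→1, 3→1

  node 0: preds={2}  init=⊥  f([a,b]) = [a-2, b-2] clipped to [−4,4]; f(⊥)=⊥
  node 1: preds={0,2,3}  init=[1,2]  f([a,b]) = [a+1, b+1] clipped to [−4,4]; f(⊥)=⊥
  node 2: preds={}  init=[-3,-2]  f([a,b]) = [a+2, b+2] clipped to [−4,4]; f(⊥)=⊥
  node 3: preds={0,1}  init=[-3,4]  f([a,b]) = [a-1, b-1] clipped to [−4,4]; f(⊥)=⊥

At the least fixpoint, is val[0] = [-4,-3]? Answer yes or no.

no

Worklist (5 pops):
  #1 pop 0: in=[-3,-2] → [-4,-4] (was ⊥); enqueue []
  #2 pop 1: in=[-4,4] → [-3,4] (was [1,2]); enqueue []
  #3 pop 2: in=⊥ → [-3,-2] (no change)
  #4 pop 3: in=[-4,4] → [-4,4] (was [-3,4]); enqueue [1]
  #5 pop 1: in=[-4,4] → [-3,4] (no change)

Fixpoint:
  val[0] = [-4,-4]
  val[1] = [-3,4]
  val[2] = [-3,-2]
  val[3] = [-4,4]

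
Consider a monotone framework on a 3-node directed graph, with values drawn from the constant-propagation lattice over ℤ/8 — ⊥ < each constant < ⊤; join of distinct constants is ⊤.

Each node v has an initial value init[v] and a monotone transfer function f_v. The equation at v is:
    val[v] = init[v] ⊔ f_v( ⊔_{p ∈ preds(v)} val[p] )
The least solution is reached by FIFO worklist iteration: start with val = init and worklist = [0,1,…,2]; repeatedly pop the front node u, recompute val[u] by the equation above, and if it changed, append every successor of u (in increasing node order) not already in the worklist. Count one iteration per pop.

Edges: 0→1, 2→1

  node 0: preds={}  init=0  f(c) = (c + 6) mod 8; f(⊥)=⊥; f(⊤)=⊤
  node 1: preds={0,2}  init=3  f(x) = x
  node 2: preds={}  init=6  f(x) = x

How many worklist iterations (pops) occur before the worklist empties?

Worklist (3 pops):
  #1 pop 0: in=⊥ → 0 (no change)
  #2 pop 1: in=⊤ → ⊤ (was 3); enqueue []
  #3 pop 2: in=⊥ → 6 (no change)

Fixpoint:
  val[0] = 0
  val[1] = ⊤
  val[2] = 6

3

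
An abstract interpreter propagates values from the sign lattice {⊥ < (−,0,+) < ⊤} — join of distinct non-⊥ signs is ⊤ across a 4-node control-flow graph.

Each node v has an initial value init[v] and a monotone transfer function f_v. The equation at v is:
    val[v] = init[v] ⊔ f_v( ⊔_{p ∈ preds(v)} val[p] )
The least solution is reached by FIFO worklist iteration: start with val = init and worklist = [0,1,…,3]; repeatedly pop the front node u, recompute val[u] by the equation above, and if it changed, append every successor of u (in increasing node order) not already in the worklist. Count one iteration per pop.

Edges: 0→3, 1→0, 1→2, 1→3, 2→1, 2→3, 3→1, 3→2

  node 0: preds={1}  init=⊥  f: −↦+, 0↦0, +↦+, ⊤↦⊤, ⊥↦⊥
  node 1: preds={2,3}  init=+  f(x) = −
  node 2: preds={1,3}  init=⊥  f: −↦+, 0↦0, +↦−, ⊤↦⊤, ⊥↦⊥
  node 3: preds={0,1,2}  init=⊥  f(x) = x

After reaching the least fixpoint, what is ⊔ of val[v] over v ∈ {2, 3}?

Worklist (8 pops):
  #1 pop 0: in=+ → + (was ⊥); enqueue []
  #2 pop 1: in=⊥ → ⊤ (was +); enqueue [0]
  #3 pop 2: in=⊤ → ⊤ (was ⊥); enqueue [1]
  #4 pop 3: in=⊤ → ⊤ (was ⊥); enqueue [2]
  #5 pop 0: in=⊤ → ⊤ (was +); enqueue [3]
  #6 pop 1: in=⊤ → ⊤ (no change)
  #7 pop 2: in=⊤ → ⊤ (no change)
  #8 pop 3: in=⊤ → ⊤ (no change)

Fixpoint:
  val[0] = ⊤
  val[1] = ⊤
  val[2] = ⊤
  val[3] = ⊤

⊤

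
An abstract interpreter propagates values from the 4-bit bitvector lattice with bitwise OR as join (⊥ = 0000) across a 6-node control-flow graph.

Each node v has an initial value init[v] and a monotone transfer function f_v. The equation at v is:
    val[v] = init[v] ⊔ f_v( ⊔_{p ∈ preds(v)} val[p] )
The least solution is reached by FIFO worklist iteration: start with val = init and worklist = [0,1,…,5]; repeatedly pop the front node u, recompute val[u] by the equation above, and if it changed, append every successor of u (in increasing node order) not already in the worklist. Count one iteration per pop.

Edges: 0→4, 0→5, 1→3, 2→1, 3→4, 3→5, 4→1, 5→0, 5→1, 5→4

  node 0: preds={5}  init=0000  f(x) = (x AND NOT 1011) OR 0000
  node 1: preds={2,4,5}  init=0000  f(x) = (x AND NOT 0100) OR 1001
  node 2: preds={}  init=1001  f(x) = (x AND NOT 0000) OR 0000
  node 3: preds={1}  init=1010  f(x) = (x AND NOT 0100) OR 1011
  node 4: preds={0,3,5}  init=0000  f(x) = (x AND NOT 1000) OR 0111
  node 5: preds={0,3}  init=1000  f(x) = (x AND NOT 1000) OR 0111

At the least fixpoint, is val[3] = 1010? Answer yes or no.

no

Iteration log — 11 steps:
  step 1. node 0  ⊔preds=1000  new=0000  stable
  step 2. node 1  ⊔preds=1001  new=1001  old=0000  +wl: 
  step 3. node 2  ⊔preds=0000  new=1001  stable
  step 4. node 3  ⊔preds=1001  new=1011  old=1010  +wl: 
  step 5. node 4  ⊔preds=1011  new=0111  old=0000  +wl: 1
  step 6. node 5  ⊔preds=1011  new=1111  old=1000  +wl: 0,4
  step 7. node 1  ⊔preds=1111  new=1011  old=1001  +wl: 3
  step 8. node 0  ⊔preds=1111  new=0100  old=0000  +wl: 5
  step 9. node 4  ⊔preds=1111  new=0111  stable
  step 10. node 3  ⊔preds=1011  new=1011  stable
  step 11. node 5  ⊔preds=1111  new=1111  stable

Least fixpoint reached:
  node 0: 0100
  node 1: 1011
  node 2: 1001
  node 3: 1011
  node 4: 0111
  node 5: 1111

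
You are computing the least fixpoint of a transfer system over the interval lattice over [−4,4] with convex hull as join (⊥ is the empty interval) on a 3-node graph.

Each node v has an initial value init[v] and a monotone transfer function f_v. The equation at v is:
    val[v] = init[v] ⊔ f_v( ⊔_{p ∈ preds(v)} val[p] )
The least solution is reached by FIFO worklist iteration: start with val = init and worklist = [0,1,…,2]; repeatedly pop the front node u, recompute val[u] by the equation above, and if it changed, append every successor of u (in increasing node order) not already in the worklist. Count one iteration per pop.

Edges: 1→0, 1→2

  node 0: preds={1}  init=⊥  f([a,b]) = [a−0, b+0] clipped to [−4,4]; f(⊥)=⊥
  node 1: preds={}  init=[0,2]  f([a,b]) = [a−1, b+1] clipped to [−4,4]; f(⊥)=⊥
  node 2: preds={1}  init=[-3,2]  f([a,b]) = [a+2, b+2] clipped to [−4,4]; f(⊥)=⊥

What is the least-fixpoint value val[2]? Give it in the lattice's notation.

Iteration log — 3 steps:
  step 1. node 0  ⊔preds=[0,2]  new=[0,2]  old=⊥  +wl: 
  step 2. node 1  ⊔preds=⊥  new=[0,2]  stable
  step 3. node 2  ⊔preds=[0,2]  new=[-3,4]  old=[-3,2]  +wl: 

Least fixpoint reached:
  node 0: [0,2]
  node 1: [0,2]
  node 2: [-3,4]

[-3,4]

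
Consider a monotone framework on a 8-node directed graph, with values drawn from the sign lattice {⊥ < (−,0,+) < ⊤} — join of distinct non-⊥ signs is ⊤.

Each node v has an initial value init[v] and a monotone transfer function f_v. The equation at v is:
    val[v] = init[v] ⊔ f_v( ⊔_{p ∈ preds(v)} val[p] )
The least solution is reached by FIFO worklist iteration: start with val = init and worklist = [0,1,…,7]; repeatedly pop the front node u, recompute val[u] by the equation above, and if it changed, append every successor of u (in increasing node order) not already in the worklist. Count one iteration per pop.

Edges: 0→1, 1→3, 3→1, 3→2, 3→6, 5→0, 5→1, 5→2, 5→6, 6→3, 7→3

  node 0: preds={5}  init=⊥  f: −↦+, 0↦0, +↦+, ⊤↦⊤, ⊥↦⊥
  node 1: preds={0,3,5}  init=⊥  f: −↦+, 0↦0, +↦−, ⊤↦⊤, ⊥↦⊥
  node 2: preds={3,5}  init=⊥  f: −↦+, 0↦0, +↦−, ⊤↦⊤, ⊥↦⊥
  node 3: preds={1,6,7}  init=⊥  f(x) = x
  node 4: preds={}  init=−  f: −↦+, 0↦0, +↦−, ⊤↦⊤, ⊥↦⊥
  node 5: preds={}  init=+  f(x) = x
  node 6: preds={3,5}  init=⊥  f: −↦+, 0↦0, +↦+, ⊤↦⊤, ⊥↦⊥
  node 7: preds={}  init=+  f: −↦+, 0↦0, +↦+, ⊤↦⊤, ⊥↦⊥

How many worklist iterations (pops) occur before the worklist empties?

11

Worklist (11 pops):
  #1 pop 0: in=+ → + (was ⊥); enqueue []
  #2 pop 1: in=+ → − (was ⊥); enqueue []
  #3 pop 2: in=+ → − (was ⊥); enqueue []
  #4 pop 3: in=⊤ → ⊤ (was ⊥); enqueue [1,2]
  #5 pop 4: in=⊥ → − (no change)
  #6 pop 5: in=⊥ → + (no change)
  #7 pop 6: in=⊤ → ⊤ (was ⊥); enqueue [3]
  #8 pop 7: in=⊥ → + (no change)
  #9 pop 1: in=⊤ → ⊤ (was −); enqueue []
  #10 pop 2: in=⊤ → ⊤ (was −); enqueue []
  #11 pop 3: in=⊤ → ⊤ (no change)

Fixpoint:
  val[0] = +
  val[1] = ⊤
  val[2] = ⊤
  val[3] = ⊤
  val[4] = −
  val[5] = +
  val[6] = ⊤
  val[7] = +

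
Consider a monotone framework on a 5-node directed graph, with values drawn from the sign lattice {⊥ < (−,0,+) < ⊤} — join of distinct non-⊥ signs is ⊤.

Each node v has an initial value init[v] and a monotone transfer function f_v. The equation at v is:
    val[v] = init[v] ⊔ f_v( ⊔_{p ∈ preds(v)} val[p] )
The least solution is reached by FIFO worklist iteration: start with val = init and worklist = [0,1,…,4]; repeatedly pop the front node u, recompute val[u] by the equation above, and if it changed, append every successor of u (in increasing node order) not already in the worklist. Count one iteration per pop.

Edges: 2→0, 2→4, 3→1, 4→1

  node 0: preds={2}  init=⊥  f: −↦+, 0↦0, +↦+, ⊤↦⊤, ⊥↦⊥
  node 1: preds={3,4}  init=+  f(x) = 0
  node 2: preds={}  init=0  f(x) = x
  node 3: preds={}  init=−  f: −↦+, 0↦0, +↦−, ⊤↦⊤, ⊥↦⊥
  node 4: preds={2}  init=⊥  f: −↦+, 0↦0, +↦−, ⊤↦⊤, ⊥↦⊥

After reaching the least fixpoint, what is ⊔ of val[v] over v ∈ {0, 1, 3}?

⊤

Iteration log — 6 steps:
  step 1. node 0  ⊔preds=0  new=0  old=⊥  +wl: 
  step 2. node 1  ⊔preds=−  new=⊤  old=+  +wl: 
  step 3. node 2  ⊔preds=⊥  new=0  stable
  step 4. node 3  ⊔preds=⊥  new=−  stable
  step 5. node 4  ⊔preds=0  new=0  old=⊥  +wl: 1
  step 6. node 1  ⊔preds=⊤  new=⊤  stable

Least fixpoint reached:
  node 0: 0
  node 1: ⊤
  node 2: 0
  node 3: −
  node 4: 0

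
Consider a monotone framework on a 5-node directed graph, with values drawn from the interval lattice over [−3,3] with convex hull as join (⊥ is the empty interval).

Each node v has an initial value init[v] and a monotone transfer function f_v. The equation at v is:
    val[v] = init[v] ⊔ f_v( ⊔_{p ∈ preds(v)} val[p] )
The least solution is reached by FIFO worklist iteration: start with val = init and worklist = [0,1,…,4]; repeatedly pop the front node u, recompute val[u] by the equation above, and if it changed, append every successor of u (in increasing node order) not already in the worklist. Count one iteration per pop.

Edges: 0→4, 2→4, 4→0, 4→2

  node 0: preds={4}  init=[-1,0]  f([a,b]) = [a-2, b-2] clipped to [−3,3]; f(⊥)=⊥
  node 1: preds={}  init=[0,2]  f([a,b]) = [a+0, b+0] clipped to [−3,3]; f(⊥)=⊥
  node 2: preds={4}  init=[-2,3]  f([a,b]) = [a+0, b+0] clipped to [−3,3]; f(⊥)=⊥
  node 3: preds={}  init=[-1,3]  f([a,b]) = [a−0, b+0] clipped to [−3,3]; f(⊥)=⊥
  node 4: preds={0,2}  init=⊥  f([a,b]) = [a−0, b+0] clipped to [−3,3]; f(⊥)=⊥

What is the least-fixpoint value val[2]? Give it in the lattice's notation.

Worklist (11 pops):
  #1 pop 0: in=⊥ → [-1,0] (no change)
  #2 pop 1: in=⊥ → [0,2] (no change)
  #3 pop 2: in=⊥ → [-2,3] (no change)
  #4 pop 3: in=⊥ → [-1,3] (no change)
  #5 pop 4: in=[-2,3] → [-2,3] (was ⊥); enqueue [0,2]
  #6 pop 0: in=[-2,3] → [-3,1] (was [-1,0]); enqueue [4]
  #7 pop 2: in=[-2,3] → [-2,3] (no change)
  #8 pop 4: in=[-3,3] → [-3,3] (was [-2,3]); enqueue [0,2]
  #9 pop 0: in=[-3,3] → [-3,1] (no change)
  #10 pop 2: in=[-3,3] → [-3,3] (was [-2,3]); enqueue [4]
  #11 pop 4: in=[-3,3] → [-3,3] (no change)

Fixpoint:
  val[0] = [-3,1]
  val[1] = [0,2]
  val[2] = [-3,3]
  val[3] = [-1,3]
  val[4] = [-3,3]

[-3,3]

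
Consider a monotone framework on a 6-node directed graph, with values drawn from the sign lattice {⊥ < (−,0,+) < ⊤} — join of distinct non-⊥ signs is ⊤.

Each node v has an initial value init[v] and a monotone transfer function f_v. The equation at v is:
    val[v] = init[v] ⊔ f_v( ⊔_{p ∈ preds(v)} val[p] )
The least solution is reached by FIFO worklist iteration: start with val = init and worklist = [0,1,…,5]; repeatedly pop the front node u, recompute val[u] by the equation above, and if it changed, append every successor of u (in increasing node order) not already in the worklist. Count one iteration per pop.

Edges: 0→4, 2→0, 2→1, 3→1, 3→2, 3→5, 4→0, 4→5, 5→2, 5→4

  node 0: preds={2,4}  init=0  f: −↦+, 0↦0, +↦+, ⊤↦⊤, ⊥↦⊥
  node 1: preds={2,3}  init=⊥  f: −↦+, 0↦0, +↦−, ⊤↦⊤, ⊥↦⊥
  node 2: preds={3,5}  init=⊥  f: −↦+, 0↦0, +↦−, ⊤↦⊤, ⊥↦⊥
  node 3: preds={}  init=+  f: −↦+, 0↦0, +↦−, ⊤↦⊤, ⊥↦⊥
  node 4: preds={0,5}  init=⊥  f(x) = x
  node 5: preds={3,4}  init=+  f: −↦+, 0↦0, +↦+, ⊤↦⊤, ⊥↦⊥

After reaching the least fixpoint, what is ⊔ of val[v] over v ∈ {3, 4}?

Worklist (12 pops):
  #1 pop 0: in=⊥ → 0 (no change)
  #2 pop 1: in=+ → − (was ⊥); enqueue []
  #3 pop 2: in=+ → − (was ⊥); enqueue [0,1]
  #4 pop 3: in=⊥ → + (no change)
  #5 pop 4: in=⊤ → ⊤ (was ⊥); enqueue []
  #6 pop 5: in=⊤ → ⊤ (was +); enqueue [2,4]
  #7 pop 0: in=⊤ → ⊤ (was 0); enqueue []
  #8 pop 1: in=⊤ → ⊤ (was −); enqueue []
  #9 pop 2: in=⊤ → ⊤ (was −); enqueue [0,1]
  #10 pop 4: in=⊤ → ⊤ (no change)
  #11 pop 0: in=⊤ → ⊤ (no change)
  #12 pop 1: in=⊤ → ⊤ (no change)

Fixpoint:
  val[0] = ⊤
  val[1] = ⊤
  val[2] = ⊤
  val[3] = +
  val[4] = ⊤
  val[5] = ⊤

⊤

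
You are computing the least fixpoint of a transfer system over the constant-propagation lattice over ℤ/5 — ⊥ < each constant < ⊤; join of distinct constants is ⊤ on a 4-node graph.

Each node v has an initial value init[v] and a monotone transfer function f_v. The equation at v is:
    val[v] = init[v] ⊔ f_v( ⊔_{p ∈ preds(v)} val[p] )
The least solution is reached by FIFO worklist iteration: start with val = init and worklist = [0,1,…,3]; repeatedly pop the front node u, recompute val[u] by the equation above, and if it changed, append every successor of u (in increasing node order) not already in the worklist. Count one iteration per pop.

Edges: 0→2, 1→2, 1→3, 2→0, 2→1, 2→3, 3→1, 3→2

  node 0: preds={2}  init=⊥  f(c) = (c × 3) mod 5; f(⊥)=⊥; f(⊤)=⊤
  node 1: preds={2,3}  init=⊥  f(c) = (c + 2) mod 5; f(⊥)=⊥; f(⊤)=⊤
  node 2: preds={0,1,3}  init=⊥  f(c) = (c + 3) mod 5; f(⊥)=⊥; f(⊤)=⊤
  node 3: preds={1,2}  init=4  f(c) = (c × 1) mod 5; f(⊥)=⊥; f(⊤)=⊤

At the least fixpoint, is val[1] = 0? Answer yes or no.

Worklist (8 pops):
  #1 pop 0: in=⊥ → ⊥ (no change)
  #2 pop 1: in=4 → 1 (was ⊥); enqueue []
  #3 pop 2: in=⊤ → ⊤ (was ⊥); enqueue [0,1]
  #4 pop 3: in=⊤ → ⊤ (was 4); enqueue [2]
  #5 pop 0: in=⊤ → ⊤ (was ⊥); enqueue []
  #6 pop 1: in=⊤ → ⊤ (was 1); enqueue [3]
  #7 pop 2: in=⊤ → ⊤ (no change)
  #8 pop 3: in=⊤ → ⊤ (no change)

Fixpoint:
  val[0] = ⊤
  val[1] = ⊤
  val[2] = ⊤
  val[3] = ⊤

no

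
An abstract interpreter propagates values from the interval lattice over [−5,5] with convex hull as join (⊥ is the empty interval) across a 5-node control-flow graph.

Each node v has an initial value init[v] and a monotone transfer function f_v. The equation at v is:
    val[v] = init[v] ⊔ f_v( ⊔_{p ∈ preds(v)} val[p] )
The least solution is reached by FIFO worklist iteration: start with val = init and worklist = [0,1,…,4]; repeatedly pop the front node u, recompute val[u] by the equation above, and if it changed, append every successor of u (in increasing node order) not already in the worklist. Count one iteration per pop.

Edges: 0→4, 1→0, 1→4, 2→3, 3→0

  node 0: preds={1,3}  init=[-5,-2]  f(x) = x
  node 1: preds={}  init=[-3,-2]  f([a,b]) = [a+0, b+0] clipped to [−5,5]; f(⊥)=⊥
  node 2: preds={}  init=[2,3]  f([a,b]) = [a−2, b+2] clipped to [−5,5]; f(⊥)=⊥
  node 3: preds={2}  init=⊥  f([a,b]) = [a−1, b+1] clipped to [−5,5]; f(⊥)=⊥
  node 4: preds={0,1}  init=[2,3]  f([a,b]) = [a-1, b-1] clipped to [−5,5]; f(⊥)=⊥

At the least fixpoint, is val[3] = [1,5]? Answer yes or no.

no

Trace (7 dequeues):
  [1] u=0 | in [-3,-2] | out [-5,-2] | ==
  [2] u=1 | in ⊥ | out [-3,-2] | ==
  [3] u=2 | in ⊥ | out [2,3] | ==
  [4] u=3 | in [2,3] | out [1,4] | prev ⊥ | push {0}
  [5] u=4 | in [-5,-2] | out [-5,3] | prev [2,3] | push {}
  [6] u=0 | in [-3,4] | out [-5,4] | prev [-5,-2] | push {4}
  [7] u=4 | in [-5,4] | out [-5,3] | ==

Converged values:
  [0] [-5,4]
  [1] [-3,-2]
  [2] [2,3]
  [3] [1,4]
  [4] [-5,3]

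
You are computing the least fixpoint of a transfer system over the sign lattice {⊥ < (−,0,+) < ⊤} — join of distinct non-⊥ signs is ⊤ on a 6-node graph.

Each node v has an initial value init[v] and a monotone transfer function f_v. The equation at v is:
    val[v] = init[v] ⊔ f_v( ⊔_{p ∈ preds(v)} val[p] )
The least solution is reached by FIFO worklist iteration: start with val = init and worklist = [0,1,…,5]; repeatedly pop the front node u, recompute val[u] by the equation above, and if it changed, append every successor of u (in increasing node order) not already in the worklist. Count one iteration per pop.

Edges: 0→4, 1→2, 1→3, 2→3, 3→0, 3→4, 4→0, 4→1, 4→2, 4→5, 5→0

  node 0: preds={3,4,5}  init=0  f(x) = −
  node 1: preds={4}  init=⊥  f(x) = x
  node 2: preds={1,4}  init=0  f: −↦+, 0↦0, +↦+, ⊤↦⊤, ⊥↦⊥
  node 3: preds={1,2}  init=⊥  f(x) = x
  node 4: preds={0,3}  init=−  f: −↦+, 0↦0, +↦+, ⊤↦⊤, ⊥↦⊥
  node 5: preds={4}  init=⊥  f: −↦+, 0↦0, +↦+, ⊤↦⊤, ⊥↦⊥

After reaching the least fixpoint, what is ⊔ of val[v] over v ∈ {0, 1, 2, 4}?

Iteration log — 10 steps:
  step 1. node 0  ⊔preds=−  new=⊤  old=0  +wl: 
  step 2. node 1  ⊔preds=−  new=−  old=⊥  +wl: 
  step 3. node 2  ⊔preds=−  new=⊤  old=0  +wl: 
  step 4. node 3  ⊔preds=⊤  new=⊤  old=⊥  +wl: 0
  step 5. node 4  ⊔preds=⊤  new=⊤  old=−  +wl: 1,2
  step 6. node 5  ⊔preds=⊤  new=⊤  old=⊥  +wl: 
  step 7. node 0  ⊔preds=⊤  new=⊤  stable
  step 8. node 1  ⊔preds=⊤  new=⊤  old=−  +wl: 3
  step 9. node 2  ⊔preds=⊤  new=⊤  stable
  step 10. node 3  ⊔preds=⊤  new=⊤  stable

Least fixpoint reached:
  node 0: ⊤
  node 1: ⊤
  node 2: ⊤
  node 3: ⊤
  node 4: ⊤
  node 5: ⊤

⊤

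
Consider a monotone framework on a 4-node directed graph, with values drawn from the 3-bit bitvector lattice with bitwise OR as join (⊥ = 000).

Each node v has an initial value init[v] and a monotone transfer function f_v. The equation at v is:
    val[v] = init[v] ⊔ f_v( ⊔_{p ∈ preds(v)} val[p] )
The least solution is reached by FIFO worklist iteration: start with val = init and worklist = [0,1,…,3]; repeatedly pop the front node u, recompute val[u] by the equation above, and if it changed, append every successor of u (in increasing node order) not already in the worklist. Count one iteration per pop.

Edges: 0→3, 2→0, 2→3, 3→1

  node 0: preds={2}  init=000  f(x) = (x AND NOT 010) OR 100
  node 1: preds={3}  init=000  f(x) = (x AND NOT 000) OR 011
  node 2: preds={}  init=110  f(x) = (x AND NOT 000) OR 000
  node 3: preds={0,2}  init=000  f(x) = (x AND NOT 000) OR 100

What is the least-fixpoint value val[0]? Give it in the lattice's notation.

100

Worklist (5 pops):
  #1 pop 0: in=110 → 100 (was 000); enqueue []
  #2 pop 1: in=000 → 011 (was 000); enqueue []
  #3 pop 2: in=000 → 110 (no change)
  #4 pop 3: in=110 → 110 (was 000); enqueue [1]
  #5 pop 1: in=110 → 111 (was 011); enqueue []

Fixpoint:
  val[0] = 100
  val[1] = 111
  val[2] = 110
  val[3] = 110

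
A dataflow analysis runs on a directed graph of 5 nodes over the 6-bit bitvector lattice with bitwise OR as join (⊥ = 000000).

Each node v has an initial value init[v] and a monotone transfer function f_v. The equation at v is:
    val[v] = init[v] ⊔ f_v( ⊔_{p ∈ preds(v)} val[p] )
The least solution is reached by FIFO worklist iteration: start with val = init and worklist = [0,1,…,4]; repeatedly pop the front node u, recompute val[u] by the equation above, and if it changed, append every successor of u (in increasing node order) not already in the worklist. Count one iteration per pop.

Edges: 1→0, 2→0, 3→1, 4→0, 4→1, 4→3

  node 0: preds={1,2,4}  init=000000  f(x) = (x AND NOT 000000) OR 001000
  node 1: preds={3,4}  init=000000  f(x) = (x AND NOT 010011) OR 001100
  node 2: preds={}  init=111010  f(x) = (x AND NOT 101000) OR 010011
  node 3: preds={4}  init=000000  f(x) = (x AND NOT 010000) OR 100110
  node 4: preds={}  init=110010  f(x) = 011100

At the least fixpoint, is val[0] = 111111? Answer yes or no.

yes

Trace (9 dequeues):
  [1] u=0 | in 111010 | out 111010 | prev 000000 | push {}
  [2] u=1 | in 110010 | out 101100 | prev 000000 | push {0}
  [3] u=2 | in 000000 | out 111011 | prev 111010 | push {}
  [4] u=3 | in 110010 | out 100110 | prev 000000 | push {1}
  [5] u=4 | in 000000 | out 111110 | prev 110010 | push {3}
  [6] u=0 | in 111111 | out 111111 | prev 111010 | push {}
  [7] u=1 | in 111110 | out 101100 | ==
  [8] u=3 | in 111110 | out 101110 | prev 100110 | push {1}
  [9] u=1 | in 111110 | out 101100 | ==

Converged values:
  [0] 111111
  [1] 101100
  [2] 111011
  [3] 101110
  [4] 111110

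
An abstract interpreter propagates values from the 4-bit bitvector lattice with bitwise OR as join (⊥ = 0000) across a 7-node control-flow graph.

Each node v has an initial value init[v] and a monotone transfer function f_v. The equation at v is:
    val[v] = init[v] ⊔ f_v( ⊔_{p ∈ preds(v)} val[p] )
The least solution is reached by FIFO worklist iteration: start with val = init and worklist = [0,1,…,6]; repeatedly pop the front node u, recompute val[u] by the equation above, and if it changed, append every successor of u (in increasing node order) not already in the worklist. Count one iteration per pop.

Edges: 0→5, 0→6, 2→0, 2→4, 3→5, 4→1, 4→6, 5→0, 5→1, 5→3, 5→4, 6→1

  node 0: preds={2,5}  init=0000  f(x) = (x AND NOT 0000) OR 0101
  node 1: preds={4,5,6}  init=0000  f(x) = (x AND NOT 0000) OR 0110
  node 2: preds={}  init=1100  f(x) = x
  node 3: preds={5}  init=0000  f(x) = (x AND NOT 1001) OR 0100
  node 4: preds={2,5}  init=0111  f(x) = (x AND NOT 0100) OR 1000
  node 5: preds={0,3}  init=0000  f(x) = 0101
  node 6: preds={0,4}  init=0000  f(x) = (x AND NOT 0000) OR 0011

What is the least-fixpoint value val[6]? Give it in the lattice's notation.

1111

Iteration log — 11 steps:
  step 1. node 0  ⊔preds=1100  new=1101  old=0000  +wl: 
  step 2. node 1  ⊔preds=0111  new=0111  old=0000  +wl: 
  step 3. node 2  ⊔preds=0000  new=1100  stable
  step 4. node 3  ⊔preds=0000  new=0100  old=0000  +wl: 
  step 5. node 4  ⊔preds=1100  new=1111  old=0111  +wl: 1
  step 6. node 5  ⊔preds=1101  new=0101  old=0000  +wl: 0,3,4
  step 7. node 6  ⊔preds=1111  new=1111  old=0000  +wl: 
  step 8. node 1  ⊔preds=1111  new=1111  old=0111  +wl: 
  step 9. node 0  ⊔preds=1101  new=1101  stable
  step 10. node 3  ⊔preds=0101  new=0100  stable
  step 11. node 4  ⊔preds=1101  new=1111  stable

Least fixpoint reached:
  node 0: 1101
  node 1: 1111
  node 2: 1100
  node 3: 0100
  node 4: 1111
  node 5: 0101
  node 6: 1111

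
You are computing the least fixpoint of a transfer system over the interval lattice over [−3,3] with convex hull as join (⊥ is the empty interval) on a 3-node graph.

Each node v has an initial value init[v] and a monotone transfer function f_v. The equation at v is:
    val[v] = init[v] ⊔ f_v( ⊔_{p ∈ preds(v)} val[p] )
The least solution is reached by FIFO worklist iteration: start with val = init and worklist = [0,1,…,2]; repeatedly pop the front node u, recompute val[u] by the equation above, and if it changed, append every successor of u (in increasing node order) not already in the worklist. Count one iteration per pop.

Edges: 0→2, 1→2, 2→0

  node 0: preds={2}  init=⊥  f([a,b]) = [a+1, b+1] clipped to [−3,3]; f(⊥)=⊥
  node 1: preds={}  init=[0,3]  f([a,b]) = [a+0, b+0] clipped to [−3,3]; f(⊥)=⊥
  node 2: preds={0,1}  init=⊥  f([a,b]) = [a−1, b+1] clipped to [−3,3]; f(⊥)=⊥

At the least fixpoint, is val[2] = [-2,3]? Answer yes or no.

no

Trace (5 dequeues):
  [1] u=0 | in ⊥ | out ⊥ | ==
  [2] u=1 | in ⊥ | out [0,3] | ==
  [3] u=2 | in [0,3] | out [-1,3] | prev ⊥ | push {0}
  [4] u=0 | in [-1,3] | out [0,3] | prev ⊥ | push {2}
  [5] u=2 | in [0,3] | out [-1,3] | ==

Converged values:
  [0] [0,3]
  [1] [0,3]
  [2] [-1,3]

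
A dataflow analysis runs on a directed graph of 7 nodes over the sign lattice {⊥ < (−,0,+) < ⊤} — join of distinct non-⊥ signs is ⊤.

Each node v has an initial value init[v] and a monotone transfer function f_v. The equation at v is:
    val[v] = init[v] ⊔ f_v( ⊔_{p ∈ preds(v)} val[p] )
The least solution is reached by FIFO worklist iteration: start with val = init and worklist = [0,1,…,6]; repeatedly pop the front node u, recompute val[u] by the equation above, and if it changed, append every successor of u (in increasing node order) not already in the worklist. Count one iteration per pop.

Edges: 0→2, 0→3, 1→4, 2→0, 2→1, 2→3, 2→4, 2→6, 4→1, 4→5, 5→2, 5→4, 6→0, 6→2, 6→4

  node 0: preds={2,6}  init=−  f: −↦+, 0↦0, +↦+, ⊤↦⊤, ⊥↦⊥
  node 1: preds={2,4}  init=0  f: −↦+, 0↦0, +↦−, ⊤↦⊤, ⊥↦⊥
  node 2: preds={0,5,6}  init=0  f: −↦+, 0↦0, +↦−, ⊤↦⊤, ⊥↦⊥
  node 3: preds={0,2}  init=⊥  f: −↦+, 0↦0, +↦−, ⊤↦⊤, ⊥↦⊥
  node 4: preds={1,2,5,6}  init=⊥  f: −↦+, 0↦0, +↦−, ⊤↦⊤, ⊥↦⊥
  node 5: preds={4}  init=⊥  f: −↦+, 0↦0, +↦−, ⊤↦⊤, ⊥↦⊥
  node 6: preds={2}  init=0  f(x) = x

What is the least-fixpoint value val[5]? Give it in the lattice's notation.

⊤

Worklist (11 pops):
  #1 pop 0: in=0 → ⊤ (was −); enqueue []
  #2 pop 1: in=0 → 0 (no change)
  #3 pop 2: in=⊤ → ⊤ (was 0); enqueue [0,1]
  #4 pop 3: in=⊤ → ⊤ (was ⊥); enqueue []
  #5 pop 4: in=⊤ → ⊤ (was ⊥); enqueue []
  #6 pop 5: in=⊤ → ⊤ (was ⊥); enqueue [2,4]
  #7 pop 6: in=⊤ → ⊤ (was 0); enqueue []
  #8 pop 0: in=⊤ → ⊤ (no change)
  #9 pop 1: in=⊤ → ⊤ (was 0); enqueue []
  #10 pop 2: in=⊤ → ⊤ (no change)
  #11 pop 4: in=⊤ → ⊤ (no change)

Fixpoint:
  val[0] = ⊤
  val[1] = ⊤
  val[2] = ⊤
  val[3] = ⊤
  val[4] = ⊤
  val[5] = ⊤
  val[6] = ⊤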